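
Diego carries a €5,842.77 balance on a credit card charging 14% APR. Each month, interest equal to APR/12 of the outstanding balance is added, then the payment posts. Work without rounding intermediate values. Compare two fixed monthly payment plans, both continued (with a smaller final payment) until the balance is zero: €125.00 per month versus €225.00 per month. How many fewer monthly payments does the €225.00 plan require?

Monthly rate r = 14%/12 = 1.16667% = 0.0116667.
At €125.00/mo: n = ⌈−ln(1 − rB₀/P)/ln(1+r)⌉ = 68 payments (last €118.91); total interest = total paid − €5,842.77 = €2,651.14.
At €225.00/mo: 32 payments (last €26.07); total interest €1,158.30.
Payments saved = 68 − 32 = 36.

36 fewer payments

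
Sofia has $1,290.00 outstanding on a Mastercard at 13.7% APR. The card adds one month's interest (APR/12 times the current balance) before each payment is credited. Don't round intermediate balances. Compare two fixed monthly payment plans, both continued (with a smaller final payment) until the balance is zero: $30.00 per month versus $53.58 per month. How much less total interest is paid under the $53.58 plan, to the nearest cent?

Monthly rate r = 13.7%/12 = 1.14167% = 0.0114167.
At $30.00/mo: n = ⌈−ln(1 − rB₀/P)/ln(1+r)⌉ = 60 payments (last $14.25); total interest = total paid − $1,290.00 = $494.25.
At $53.58/mo: 29 payments (last $16.81); total interest $227.05.
Interest saved = $494.25 − $227.05 = $267.20.

$267.20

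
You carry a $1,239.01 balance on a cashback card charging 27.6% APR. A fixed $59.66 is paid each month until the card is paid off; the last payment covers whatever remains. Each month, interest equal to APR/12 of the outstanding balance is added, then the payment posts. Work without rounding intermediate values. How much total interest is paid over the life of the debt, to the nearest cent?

$465.04

Monthly rate r = 27.6%/12 = 2.3% = 0.023.
Payoff takes n = ⌈−ln(1 − rB₀/P)/ln(1+r)⌉ = ⌈28.560⌉ = 29 payments; the last is $33.57.
Total paid = 28·$59.66 + $33.57 = $1,704.05.
Total interest = total paid − principal = $1,704.05 − $1,239.01 = $465.04.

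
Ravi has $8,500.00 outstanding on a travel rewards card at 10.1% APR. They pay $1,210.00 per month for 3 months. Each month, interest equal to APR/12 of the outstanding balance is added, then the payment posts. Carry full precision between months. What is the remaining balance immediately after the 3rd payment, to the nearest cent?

$5,055.80

Monthly rate r = 10.1%/12 = 0.841667% = 0.00841667.
Each month: B ← B·(1+r) − $1,210.00.
Month 1: interest $71.54; balance after payment $7,361.54.
Month 2: interest $61.96; balance after payment $6,213.50.
Month 3: interest $52.30; balance after payment $5,055.80.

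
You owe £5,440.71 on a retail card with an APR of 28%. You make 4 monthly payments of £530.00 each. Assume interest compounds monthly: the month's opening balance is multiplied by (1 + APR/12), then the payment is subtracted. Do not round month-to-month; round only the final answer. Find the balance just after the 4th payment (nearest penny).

£3,771.20

Monthly rate r = 28%/12 = 2.33333% = 0.0233333.
Each month: B ← B·(1+r) − £530.00.
Month 1: interest £126.95; balance after payment £5,037.66.
Month 2: interest £117.55; balance after payment £4,625.21.
Month 3: interest £107.92; balance after payment £4,203.13.
Month 4: interest £98.07; balance after payment £3,771.20.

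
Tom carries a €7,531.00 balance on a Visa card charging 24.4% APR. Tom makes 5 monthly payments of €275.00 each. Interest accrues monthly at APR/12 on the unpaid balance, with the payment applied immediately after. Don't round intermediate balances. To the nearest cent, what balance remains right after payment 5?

Monthly rate r = 24.4%/12 = 2.03333% = 0.0203333.
Each month: B ← B·(1+r) − €275.00.
Month 1: interest €153.13; balance after payment €7,409.13.
Month 2: interest €150.65; balance after payment €7,284.78.
Month 3: interest €148.12; balance after payment €7,157.91.
Month 4: interest €145.54; balance after payment €7,028.45.
Month 5: interest €142.91; balance after payment €6,896.36.

€6,896.36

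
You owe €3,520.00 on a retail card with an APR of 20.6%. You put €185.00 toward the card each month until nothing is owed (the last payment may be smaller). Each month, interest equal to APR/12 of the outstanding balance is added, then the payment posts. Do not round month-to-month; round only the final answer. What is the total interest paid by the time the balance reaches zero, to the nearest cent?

€778.53

Monthly rate r = 20.6%/12 = 1.71667% = 0.0171667.
Payoff takes n = ⌈−ln(1 − rB₀/P)/ln(1+r)⌉ = ⌈23.234⌉ = 24 payments; the last is €43.53.
Total paid = 23·€185.00 + €43.53 = €4,298.53.
Total interest = total paid − principal = €4,298.53 − €3,520.00 = €778.53.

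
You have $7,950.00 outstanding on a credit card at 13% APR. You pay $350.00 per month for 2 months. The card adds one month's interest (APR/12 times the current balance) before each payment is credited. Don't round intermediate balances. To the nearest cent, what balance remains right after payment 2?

$7,419.39

Monthly rate r = 13%/12 = 1.08333% = 0.0108333.
Each month: B ← B·(1+r) − $350.00.
Month 1: interest $86.12; balance after payment $7,686.12.
Month 2: interest $83.27; balance after payment $7,419.39.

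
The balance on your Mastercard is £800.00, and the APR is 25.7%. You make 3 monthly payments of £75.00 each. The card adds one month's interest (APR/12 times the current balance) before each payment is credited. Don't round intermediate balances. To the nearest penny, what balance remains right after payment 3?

£622.66

Monthly rate r = 25.7%/12 = 2.14167% = 0.0214167.
Each month: B ← B·(1+r) − £75.00.
Month 1: interest £17.13; balance after payment £742.13.
Month 2: interest £15.89; balance after payment £683.03.
Month 3: interest £14.63; balance after payment £622.66.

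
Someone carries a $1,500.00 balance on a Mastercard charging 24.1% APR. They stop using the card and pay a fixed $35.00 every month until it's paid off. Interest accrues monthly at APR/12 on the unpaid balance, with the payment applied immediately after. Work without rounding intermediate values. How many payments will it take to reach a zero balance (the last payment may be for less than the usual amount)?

100 payments

Monthly rate r = 24.1%/12 = 2.00833% = 0.0200833.
Recurrence: B ← B·(1+r) − $35.00.
Month 1: interest $30.13; balance after payment $1,495.12.
Month 2: interest $30.03; balance after payment $1,490.15.
Closed form: n = −ln(1 − rB₀/P)/ln(1+r) = −ln(0.13929)/ln(1.02008) ≈ 99.135, so the balance reaches zero during payment 100.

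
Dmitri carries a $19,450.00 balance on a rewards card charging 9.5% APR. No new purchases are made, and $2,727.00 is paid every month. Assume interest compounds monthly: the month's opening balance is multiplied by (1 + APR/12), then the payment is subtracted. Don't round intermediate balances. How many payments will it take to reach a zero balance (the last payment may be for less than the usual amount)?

8 months

Monthly rate r = 9.5%/12 = 0.791667% = 0.00791667.
Recurrence: B ← B·(1+r) − $2,727.00.
Month 1: interest $153.98; balance after payment $16,876.98.
Month 2: interest $133.61; balance after payment $14,283.59.
Closed form: n = −ln(1 − rB₀/P)/ln(1+r) = −ln(0.94354)/ln(1.00792) ≈ 7.371, so the balance reaches zero during payment 8.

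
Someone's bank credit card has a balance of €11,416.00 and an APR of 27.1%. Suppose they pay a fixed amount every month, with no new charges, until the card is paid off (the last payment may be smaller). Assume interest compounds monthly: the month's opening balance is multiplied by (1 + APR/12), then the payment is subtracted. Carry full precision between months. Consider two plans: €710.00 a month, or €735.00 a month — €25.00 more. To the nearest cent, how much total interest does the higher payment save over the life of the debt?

Monthly rate r = 27.1%/12 = 2.25833% = 0.0225833.
At €710.00/mo: n = ⌈−ln(1 − rB₀/P)/ln(1+r)⌉ = 21 payments (last €145.09); total interest = total paid − €11,416.00 = €2,929.09.
At €735.00/mo: 20 payments (last €253.58); total interest €2,802.58.
Interest saved = €2,929.09 − €2,802.58 = €126.51.

€126.51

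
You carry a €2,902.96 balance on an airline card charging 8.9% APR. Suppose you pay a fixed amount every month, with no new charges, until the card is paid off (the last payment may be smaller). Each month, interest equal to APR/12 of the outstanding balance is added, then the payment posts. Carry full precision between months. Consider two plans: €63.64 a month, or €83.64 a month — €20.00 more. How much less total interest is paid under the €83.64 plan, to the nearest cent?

Monthly rate r = 8.9%/12 = 0.741667% = 0.00741667.
At €63.64/mo: n = ⌈−ln(1 − rB₀/P)/ln(1+r)⌉ = 56 payments (last €56.46); total interest = total paid − €2,902.96 = €653.70.
At €83.64/mo: 41 payments (last €23.24); total interest €465.88.
Interest saved = €653.70 − €465.88 = €187.82.

€187.82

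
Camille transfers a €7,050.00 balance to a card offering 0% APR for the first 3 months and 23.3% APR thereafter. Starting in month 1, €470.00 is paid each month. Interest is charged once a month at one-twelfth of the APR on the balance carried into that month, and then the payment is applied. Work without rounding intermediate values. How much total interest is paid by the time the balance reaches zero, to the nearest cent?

Promo months 1–3 at r₀ = 0%/12 = 0; months 4+ at r₁ = 23.3%/12 = 0.0194167.
After month 3 (no interest yet): B = €7,050.00 − 3·€470.00 = €5,640.00.
Then at r₁ with €470.00/mo: n₂ = −ln(1 − r₁·B/P)/ln(1+r₁) ≈ 13.79 → 14 more payments.
Total paid = 16·€470.00 + €373.97 = €7,893.97; interest = €7,893.97 − €7,050.00 = €843.97.

€843.97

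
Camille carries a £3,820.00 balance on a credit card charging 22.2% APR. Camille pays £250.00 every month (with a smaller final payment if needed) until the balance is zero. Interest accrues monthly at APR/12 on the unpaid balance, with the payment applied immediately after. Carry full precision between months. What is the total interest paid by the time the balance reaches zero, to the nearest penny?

£711.29

Monthly rate r = 22.2%/12 = 1.85% = 0.0185.
Payoff takes n = ⌈−ln(1 − rB₀/P)/ln(1+r)⌉ = ⌈18.124⌉ = 19 payments; the last is £31.29.
Total paid = 18·£250.00 + £31.29 = £4,531.29.
Total interest = total paid − principal = £4,531.29 − £3,820.00 = £711.29.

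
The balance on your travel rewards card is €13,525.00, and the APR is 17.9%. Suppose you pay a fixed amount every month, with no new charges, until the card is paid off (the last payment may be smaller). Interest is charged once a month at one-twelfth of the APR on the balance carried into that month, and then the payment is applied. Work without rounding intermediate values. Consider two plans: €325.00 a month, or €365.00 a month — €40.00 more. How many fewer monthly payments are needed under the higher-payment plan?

11 fewer payments

Monthly rate r = 17.9%/12 = 1.49167% = 0.0149167.
At €325.00/mo: n = ⌈−ln(1 − rB₀/P)/ln(1+r)⌉ = 66 payments (last €157.99); total interest = total paid − €13,525.00 = €7,757.99.
At €365.00/mo: 55 payments (last €125.11); total interest €6,310.11.
Payments saved = 66 − 55 = 11.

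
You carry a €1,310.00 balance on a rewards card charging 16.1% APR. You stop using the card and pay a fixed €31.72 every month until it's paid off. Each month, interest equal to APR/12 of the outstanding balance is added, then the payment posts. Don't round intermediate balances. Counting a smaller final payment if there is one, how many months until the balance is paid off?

61 payments

Monthly rate r = 16.1%/12 = 1.34167% = 0.0134167.
Recurrence: B ← B·(1+r) − €31.72.
Month 1: interest €17.58; balance after payment €1,295.86.
Month 2: interest €17.39; balance after payment €1,281.52.
Closed form: n = −ln(1 − rB₀/P)/ln(1+r) = −ln(0.44591)/ln(1.01342) ≈ 60.600, so the balance reaches zero during payment 61.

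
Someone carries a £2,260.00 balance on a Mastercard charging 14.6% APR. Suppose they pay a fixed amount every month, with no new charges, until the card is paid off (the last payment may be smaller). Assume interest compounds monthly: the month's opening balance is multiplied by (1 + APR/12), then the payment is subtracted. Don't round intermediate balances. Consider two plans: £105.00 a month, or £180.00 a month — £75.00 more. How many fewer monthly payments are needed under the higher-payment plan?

12 fewer payments

Monthly rate r = 14.6%/12 = 1.21667% = 0.0121667.
At £105.00/mo: n = ⌈−ln(1 − rB₀/P)/ln(1+r)⌉ = 26 payments (last £11.42); total interest = total paid − £2,260.00 = £376.42.
At £180.00/mo: 14 payments (last £127.61); total interest £207.61.
Payments saved = 26 − 14 = 12.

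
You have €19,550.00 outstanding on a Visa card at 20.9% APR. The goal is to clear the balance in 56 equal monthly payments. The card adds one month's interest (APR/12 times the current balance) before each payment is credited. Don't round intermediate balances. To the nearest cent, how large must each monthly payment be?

€549.40

Monthly rate r = 20.9%/12 = 1.74167% = 0.0174167.
Level-payment amortization: P = B₀·r / (1 − (1+r)^(−n)) = 19550.00·0.0174167 / (1 − 1.01742^(−56)).
Denominator 1 − (1+r)^(−56) = 0.619754109.
P = 340.496 / 0.619754109 ≈ 549.40.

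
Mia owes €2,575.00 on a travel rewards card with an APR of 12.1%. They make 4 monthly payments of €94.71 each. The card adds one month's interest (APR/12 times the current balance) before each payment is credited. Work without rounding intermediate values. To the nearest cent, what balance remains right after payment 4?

Monthly rate r = 12.1%/12 = 1.00833% = 0.0100833.
Each month: B ← B·(1+r) − €94.71.
Month 1: interest €25.96; balance after payment €2,506.25.
Month 2: interest €25.27; balance after payment €2,436.82.
Month 3: interest €24.57; balance after payment €2,366.68.
Month 4: interest €23.86; balance after payment €2,295.83.

€2,295.83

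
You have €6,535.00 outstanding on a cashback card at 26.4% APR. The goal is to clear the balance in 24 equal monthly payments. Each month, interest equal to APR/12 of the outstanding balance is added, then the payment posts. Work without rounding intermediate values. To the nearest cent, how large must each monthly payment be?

€353.39

Monthly rate r = 26.4%/12 = 2.2% = 0.022.
Level-payment amortization: P = B₀·r / (1 − (1+r)^(−n)) = 6535.00·0.022 / (1 − 1.022^(−24)).
Denominator 1 − (1+r)^(−24) = 0.406830925.
P = 143.77 / 0.406830925 ≈ 353.39.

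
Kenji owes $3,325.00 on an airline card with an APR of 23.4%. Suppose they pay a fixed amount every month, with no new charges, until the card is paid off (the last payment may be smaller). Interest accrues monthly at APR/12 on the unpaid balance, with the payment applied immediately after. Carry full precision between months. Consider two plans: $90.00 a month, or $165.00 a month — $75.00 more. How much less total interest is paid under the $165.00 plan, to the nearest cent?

$1,674.43

Monthly rate r = 23.4%/12 = 1.95% = 0.0195.
At $90.00/mo: n = ⌈−ln(1 − rB₀/P)/ln(1+r)⌉ = 66 payments (last $89.27); total interest = total paid − $3,325.00 = $2,614.27.
At $165.00/mo: 26 payments (last $139.84); total interest $939.84.
Interest saved = $2,614.27 − $939.84 = $1,674.43.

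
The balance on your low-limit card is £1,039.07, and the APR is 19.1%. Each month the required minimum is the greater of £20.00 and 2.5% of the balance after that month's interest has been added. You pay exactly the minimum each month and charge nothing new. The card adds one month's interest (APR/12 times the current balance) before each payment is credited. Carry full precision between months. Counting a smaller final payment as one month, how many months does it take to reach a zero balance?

92 months

Monthly rate r = 19.1%/12 = 1.59167% = 0.0159167.
While 2.5% of the post-interest balance exceeds £20.00, each month B ← (B·(1+r))·(1 − 0.025), i.e. B shrinks by the factor (1+r)·0.975 = 0.99052.
This holds for months 1–30. Entering month 31 the balance is £780.77; 2.5% of the post-interest balance is now below £20.00, so the flat £20.00 minimum applies from here.
From month 31 a fixed £20.00 at rate r clears £780.77 in 62 more payments. Total: 30 + 62 = 92 months.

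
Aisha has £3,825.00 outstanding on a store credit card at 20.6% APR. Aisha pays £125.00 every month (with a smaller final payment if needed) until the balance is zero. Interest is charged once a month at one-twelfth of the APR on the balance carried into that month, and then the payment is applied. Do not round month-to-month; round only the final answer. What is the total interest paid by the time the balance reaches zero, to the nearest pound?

Monthly rate r = 20.6%/12 = 1.71667% = 0.0171667.
Payoff takes n = ⌈−ln(1 − rB₀/P)/ln(1+r)⌉ = ⌈43.774⌉ = 44 payments; the last is £96.90.
Total paid = 43·£125.00 + £96.90 = £5,471.90.
Total interest = total paid − principal = £5,471.90 − £3,825.00 = £1,646.90.

£1,647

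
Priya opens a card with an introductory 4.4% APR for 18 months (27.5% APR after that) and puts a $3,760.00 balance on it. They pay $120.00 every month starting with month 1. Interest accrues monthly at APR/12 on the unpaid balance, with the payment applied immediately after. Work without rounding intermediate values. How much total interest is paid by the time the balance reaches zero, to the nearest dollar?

Promo months 1–18 at r₀ = 4.4%/12 = 0.00366667; months 19+ at r₁ = 27.5%/12 = 0.0229167.
After month 18: iterate B ← B·(1+r₀) − $120.00 for 18 months → $1,787.39.
Then at r₁ with $120.00/mo: n₂ = −ln(1 − r₁·B/P)/ln(1+r₁) ≈ 18.43 → 19 more payments.
Total paid = 36·$120.00 + $51.74 = $4,371.74; interest = $4,371.74 − $3,760.00 = $611.74.

$612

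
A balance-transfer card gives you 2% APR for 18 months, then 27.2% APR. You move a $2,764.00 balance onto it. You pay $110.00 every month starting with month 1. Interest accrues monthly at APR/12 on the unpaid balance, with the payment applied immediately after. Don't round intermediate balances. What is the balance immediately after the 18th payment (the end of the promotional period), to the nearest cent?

$839.80

Promo months 1–18 at r₀ = 2%/12 = 0.00166667; months 19+ at r₁ = 27.2%/12 = 0.0226667.
After month 18: iterate B ← B·(1+r₀) − $110.00 for 18 months → $839.80.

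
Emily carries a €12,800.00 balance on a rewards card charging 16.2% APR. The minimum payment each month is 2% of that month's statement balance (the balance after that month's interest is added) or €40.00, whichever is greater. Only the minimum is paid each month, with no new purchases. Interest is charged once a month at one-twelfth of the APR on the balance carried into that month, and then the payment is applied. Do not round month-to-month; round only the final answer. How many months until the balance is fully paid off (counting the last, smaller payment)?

358 months

Monthly rate r = 16.2%/12 = 1.35% = 0.0135.
While 2% of the post-interest balance exceeds €40.00, each month B ← (B·(1+r))·(1 − 0.02), i.e. B shrinks by the factor (1+r)·0.98 = 0.99323.
This holds for months 1–276. Entering month 277 the balance is €1,963.19; 2% of the post-interest balance is now below €40.00, so the flat €40.00 minimum applies from here.
From month 277 a fixed €40.00 at rate r clears €1,963.19 in 82 more payments. Total: 276 + 82 = 358 months.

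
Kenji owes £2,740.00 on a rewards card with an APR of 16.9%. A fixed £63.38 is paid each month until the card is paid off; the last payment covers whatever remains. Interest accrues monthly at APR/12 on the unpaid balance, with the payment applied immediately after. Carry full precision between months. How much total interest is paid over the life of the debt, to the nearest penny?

£1,513.94

Monthly rate r = 16.9%/12 = 1.40833% = 0.0140833.
Payoff takes n = ⌈−ln(1 − rB₀/P)/ln(1+r)⌉ = ⌈67.117⌉ = 68 payments; the last is £7.48.
Total paid = 67·£63.38 + £7.48 = £4,253.94.
Total interest = total paid − principal = £4,253.94 − £2,740.00 = £1,513.94.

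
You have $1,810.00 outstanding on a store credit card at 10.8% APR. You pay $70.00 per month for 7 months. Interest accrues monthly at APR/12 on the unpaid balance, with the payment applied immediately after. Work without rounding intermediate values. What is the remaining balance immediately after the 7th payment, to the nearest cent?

$1,423.73

Monthly rate r = 10.8%/12 = 0.9% = 0.009.
Each month: B ← B·(1+r) − $70.00.
Month 1: interest $16.29; balance after payment $1,756.29.
Month 2: interest $15.81; balance after payment $1,702.10.
Month 3: interest $15.32; balance after payment $1,647.42.
Month 4: interest $14.83; balance after payment $1,592.24.
Month 5: interest $14.33; balance after payment $1,536.57.
Month 6: interest $13.83; balance after payment $1,480.40.
Month 7: interest $13.32; balance after payment $1,423.73.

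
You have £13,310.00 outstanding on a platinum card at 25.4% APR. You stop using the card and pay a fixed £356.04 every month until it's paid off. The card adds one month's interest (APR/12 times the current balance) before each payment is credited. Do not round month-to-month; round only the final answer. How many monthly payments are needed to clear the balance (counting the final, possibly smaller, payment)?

75 payments

Monthly rate r = 25.4%/12 = 2.11667% = 0.0211667.
Recurrence: B ← B·(1+r) − £356.04.
Month 1: interest £281.73; balance after payment £13,235.69.
Month 2: interest £280.16; balance after payment £13,159.80.
Closed form: n = −ln(1 − rB₀/P)/ln(1+r) = −ln(0.20872)/ln(1.02117) ≈ 74.802, so the balance reaches zero during payment 75.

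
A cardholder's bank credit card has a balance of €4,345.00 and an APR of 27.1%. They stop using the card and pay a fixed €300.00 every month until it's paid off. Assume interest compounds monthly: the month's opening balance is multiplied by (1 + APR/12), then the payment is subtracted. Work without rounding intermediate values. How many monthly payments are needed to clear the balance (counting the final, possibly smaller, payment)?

Monthly rate r = 27.1%/12 = 2.25833% = 0.0225833.
Recurrence: B ← B·(1+r) − €300.00.
Month 1: interest €98.12; balance after payment €4,143.12.
Month 2: interest €93.57; balance after payment €3,936.69.
Closed form: n = −ln(1 − rB₀/P)/ln(1+r) = −ln(0.67292)/ln(1.02258) ≈ 17.738, so the balance reaches zero during payment 18.

18 months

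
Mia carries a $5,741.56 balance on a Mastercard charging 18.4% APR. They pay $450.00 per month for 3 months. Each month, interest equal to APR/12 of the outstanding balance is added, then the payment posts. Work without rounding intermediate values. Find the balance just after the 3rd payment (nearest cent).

Monthly rate r = 18.4%/12 = 1.53333% = 0.0153333.
Each month: B ← B·(1+r) − $450.00.
Month 1: interest $88.04; balance after payment $5,379.60.
Month 2: interest $82.49; balance after payment $5,012.08.
Month 3: interest $76.85; balance after payment $4,638.94.

$4,638.94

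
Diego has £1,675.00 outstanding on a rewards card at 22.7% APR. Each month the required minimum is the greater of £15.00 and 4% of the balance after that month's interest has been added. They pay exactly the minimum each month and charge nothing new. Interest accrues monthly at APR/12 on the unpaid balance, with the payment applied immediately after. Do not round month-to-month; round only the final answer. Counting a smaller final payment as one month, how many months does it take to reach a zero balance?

102 months

Monthly rate r = 22.7%/12 = 1.89167% = 0.0189167.
While 4% of the post-interest balance exceeds £15.00, each month B ← (B·(1+r))·(1 − 0.04), i.e. B shrinks by the factor (1+r)·0.96 = 0.97816.
This holds for months 1–69. Entering month 70 the balance is £365.00; 4% of the post-interest balance is now below £15.00, so the flat £15.00 minimum applies from here.
From month 70 a fixed £15.00 at rate r clears £365.00 in 33 more payments. Total: 69 + 33 = 102 months.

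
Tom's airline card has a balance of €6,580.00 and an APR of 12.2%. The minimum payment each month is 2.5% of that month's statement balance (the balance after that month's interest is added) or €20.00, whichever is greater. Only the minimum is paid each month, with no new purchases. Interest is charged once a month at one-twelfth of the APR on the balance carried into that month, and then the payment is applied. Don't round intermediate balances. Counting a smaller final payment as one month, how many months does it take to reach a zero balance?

191 months

Monthly rate r = 12.2%/12 = 1.01667% = 0.0101667.
While 2.5% of the post-interest balance exceeds €20.00, each month B ← (B·(1+r))·(1 − 0.025), i.e. B shrinks by the factor (1+r)·0.975 = 0.98491.
This holds for months 1–140. Entering month 141 the balance is €783.24; 2.5% of the post-interest balance is now below €20.00, so the flat €20.00 minimum applies from here.
From month 141 a fixed €20.00 at rate r clears €783.24 in 51 more payments. Total: 140 + 51 = 191 months.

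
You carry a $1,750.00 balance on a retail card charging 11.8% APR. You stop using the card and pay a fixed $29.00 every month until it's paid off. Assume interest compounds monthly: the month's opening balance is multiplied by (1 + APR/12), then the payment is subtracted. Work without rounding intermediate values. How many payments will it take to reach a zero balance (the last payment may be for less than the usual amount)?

Monthly rate r = 11.8%/12 = 0.983333% = 0.00983333.
Recurrence: B ← B·(1+r) − $29.00.
Month 1: interest $17.21; balance after payment $1,738.21.
Month 2: interest $17.09; balance after payment $1,726.30.
Closed form: n = −ln(1 − rB₀/P)/ln(1+r) = −ln(0.40661)/ln(1.00983) ≈ 91.965, so the balance reaches zero during payment 92.

92 payments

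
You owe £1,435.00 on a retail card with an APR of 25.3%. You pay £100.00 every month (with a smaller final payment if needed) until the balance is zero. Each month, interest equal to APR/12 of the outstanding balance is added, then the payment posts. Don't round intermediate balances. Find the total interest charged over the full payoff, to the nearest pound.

£292

Monthly rate r = 25.3%/12 = 2.10833% = 0.0210833.
Payoff takes n = ⌈−ln(1 − rB₀/P)/ln(1+r)⌉ = ⌈17.270⌉ = 18 payments; the last is £27.18.
Total paid = 17·£100.00 + £27.18 = £1,727.18.
Total interest = total paid − principal = £1,727.18 − £1,435.00 = £292.18.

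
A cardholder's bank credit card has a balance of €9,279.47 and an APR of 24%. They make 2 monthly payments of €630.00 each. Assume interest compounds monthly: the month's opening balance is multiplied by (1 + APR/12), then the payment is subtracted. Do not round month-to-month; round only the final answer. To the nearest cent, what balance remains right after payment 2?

Monthly rate r = 24%/12 = 2% = 0.02.
Each month: B ← B·(1+r) − €630.00.
Month 1: interest €185.59; balance after payment €8,835.06.
Month 2: interest €176.70; balance after payment €8,381.76.

€8,381.76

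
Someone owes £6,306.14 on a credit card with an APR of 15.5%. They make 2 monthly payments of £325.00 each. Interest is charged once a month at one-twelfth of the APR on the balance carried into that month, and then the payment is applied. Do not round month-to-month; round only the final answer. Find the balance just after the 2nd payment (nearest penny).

Monthly rate r = 15.5%/12 = 1.29167% = 0.0129167.
Each month: B ← B·(1+r) − £325.00.
Month 1: interest £81.45; balance after payment £6,062.59.
Month 2: interest £78.31; balance after payment £5,815.90.

£5,815.90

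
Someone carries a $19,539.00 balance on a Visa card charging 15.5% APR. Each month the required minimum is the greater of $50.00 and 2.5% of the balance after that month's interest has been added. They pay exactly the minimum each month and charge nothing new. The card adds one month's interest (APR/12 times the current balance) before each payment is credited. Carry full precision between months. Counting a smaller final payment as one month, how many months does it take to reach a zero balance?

240 months

Monthly rate r = 15.5%/12 = 1.29167% = 0.0129167.
While 2.5% of the post-interest balance exceeds $50.00, each month B ← (B·(1+r))·(1 − 0.025), i.e. B shrinks by the factor (1+r)·0.975 = 0.98759.
This holds for months 1–184. Entering month 185 the balance is $1,964.79; 2.5% of the post-interest balance is now below $50.00, so the flat $50.00 minimum applies from here.
From month 185 a fixed $50.00 at rate r clears $1,964.79 in 56 more payments. Total: 184 + 56 = 240 months.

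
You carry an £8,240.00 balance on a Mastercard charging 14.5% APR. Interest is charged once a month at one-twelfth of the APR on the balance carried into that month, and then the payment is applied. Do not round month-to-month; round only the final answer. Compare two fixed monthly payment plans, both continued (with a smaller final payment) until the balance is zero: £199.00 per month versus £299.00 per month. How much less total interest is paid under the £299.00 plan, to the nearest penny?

Monthly rate r = 14.5%/12 = 1.20833% = 0.0120833.
At £199.00/mo: n = ⌈−ln(1 − rB₀/P)/ln(1+r)⌉ = 58 payments (last £152.57); total interest = total paid − £8,240.00 = £3,255.57.
At £299.00/mo: 34 payments (last £214.54); total interest £1,841.54.
Interest saved = £3,255.57 − £1,841.54 = £1,414.03.

£1,414.03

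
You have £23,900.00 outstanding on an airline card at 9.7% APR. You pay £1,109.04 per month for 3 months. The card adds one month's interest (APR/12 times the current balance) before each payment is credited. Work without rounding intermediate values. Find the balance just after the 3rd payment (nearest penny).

Monthly rate r = 9.7%/12 = 0.808333% = 0.00808333.
Each month: B ← B·(1+r) − £1,109.04.
Month 1: interest £193.19; balance after payment £22,984.15.
Month 2: interest £185.79; balance after payment £22,060.90.
Month 3: interest £178.33; balance after payment £21,130.19.

£21,130.19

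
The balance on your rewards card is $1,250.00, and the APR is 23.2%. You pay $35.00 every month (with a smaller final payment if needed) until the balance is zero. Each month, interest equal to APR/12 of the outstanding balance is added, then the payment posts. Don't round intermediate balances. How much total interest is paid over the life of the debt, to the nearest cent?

Monthly rate r = 23.2%/12 = 1.93333% = 0.0193333.
Payoff takes n = ⌈−ln(1 − rB₀/P)/ln(1+r)⌉ = ⌈61.242⌉ = 62 payments; the last is $8.55.
Total paid = 61·$35.00 + $8.55 = $2,143.55.
Total interest = total paid − principal = $2,143.55 − $1,250.00 = $893.55.

$893.55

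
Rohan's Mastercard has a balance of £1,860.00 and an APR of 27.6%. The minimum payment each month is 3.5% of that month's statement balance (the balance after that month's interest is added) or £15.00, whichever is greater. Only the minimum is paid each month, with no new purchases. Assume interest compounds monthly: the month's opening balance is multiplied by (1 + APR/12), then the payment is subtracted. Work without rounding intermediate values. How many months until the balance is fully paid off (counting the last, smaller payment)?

161 months

Monthly rate r = 27.6%/12 = 2.3% = 0.023.
While 3.5% of the post-interest balance exceeds £15.00, each month B ← (B·(1+r))·(1 − 0.035), i.e. B shrinks by the factor (1+r)·0.965 = 0.98719.
This holds for months 1–116. Entering month 117 the balance is £417.11; 3.5% of the post-interest balance is now below £15.00, so the flat £15.00 minimum applies from here.
From month 117 a fixed £15.00 at rate r clears £417.11 in 45 more payments. Total: 116 + 45 = 161 months.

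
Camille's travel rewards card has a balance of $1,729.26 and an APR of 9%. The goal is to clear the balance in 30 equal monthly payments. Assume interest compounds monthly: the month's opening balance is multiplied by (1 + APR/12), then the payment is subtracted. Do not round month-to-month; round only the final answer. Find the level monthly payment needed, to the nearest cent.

Monthly rate r = 9%/12 = 0.75% = 0.0075.
Level-payment amortization: P = B₀·r / (1 − (1+r)^(−n)) = 1729.26·0.0075 / (1 − 1.0075^(−30)).
Denominator 1 − (1+r)^(−30) = 0.200813102.
P = 12.9695 / 0.200813102 ≈ 64.58.

$64.58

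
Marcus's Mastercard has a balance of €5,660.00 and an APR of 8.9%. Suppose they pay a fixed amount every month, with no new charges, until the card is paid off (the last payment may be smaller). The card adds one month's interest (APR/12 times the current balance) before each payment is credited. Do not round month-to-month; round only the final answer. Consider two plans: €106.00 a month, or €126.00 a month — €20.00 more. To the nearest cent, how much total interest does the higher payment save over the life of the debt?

€323.58

Monthly rate r = 8.9%/12 = 0.741667% = 0.00741667.
At €106.00/mo: n = ⌈−ln(1 − rB₀/P)/ln(1+r)⌉ = 69 payments (last €25.11); total interest = total paid − €5,660.00 = €1,573.11.
At €126.00/mo: 55 payments (last €105.53); total interest €1,249.53.
Interest saved = €1,573.11 − €1,249.53 = €323.58.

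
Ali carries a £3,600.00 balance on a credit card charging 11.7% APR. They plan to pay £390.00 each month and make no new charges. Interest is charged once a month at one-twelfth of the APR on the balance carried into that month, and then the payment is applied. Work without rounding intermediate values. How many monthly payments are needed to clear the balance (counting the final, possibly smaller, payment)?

Monthly rate r = 11.7%/12 = 0.975% = 0.00975.
Recurrence: B ← B·(1+r) − £390.00.
Month 1: interest £35.10; balance after payment £3,245.10.
Month 2: interest £31.64; balance after payment £2,886.74.
Closed form: n = −ln(1 − rB₀/P)/ln(1+r) = −ln(0.91)/ln(1.00975) ≈ 9.720, so the balance reaches zero during payment 10.

10 months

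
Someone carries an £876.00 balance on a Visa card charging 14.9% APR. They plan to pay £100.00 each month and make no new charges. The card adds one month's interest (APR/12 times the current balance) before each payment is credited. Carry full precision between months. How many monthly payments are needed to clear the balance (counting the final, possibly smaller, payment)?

Monthly rate r = 14.9%/12 = 1.24167% = 0.0124167.
Recurrence: B ← B·(1+r) − £100.00.
Month 1: interest £10.88; balance after payment £786.88.
Month 2: interest £9.77; balance after payment £696.65.
Closed form: n = −ln(1 − rB₀/P)/ln(1+r) = −ln(0.89123)/ln(1.01242) ≈ 9.332, so the balance reaches zero during payment 10.

10 months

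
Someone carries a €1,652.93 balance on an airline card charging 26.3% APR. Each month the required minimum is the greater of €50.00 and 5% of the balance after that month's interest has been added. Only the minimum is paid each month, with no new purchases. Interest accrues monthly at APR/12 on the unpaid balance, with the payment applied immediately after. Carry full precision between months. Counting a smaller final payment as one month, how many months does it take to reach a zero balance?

Monthly rate r = 26.3%/12 = 2.19167% = 0.0219167.
While 5% of the post-interest balance exceeds €50.00, each month B ← (B·(1+r))·(1 − 0.05), i.e. B shrinks by the factor (1+r)·0.95 = 0.97082.
This holds for months 1–18. Entering month 19 the balance is €969.97; 5% of the post-interest balance is now below €50.00, so the flat €50.00 minimum applies from here.
From month 19 a fixed €50.00 at rate r clears €969.97 in 26 more payments. Total: 18 + 26 = 44 months.

44 months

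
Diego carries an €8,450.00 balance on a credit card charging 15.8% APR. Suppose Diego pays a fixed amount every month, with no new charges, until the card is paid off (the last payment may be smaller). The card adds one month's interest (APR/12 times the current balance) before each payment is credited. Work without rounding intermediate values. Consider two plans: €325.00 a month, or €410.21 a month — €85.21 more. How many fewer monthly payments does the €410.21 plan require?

8 fewer payments

Monthly rate r = 15.8%/12 = 1.31667% = 0.0131667.
At €325.00/mo: n = ⌈−ln(1 − rB₀/P)/ln(1+r)⌉ = 33 payments (last €11.84); total interest = total paid − €8,450.00 = €1,961.84.
At €410.21/mo: 25 payments (last €77.23); total interest €1,472.27.
Payments saved = 33 − 25 = 8.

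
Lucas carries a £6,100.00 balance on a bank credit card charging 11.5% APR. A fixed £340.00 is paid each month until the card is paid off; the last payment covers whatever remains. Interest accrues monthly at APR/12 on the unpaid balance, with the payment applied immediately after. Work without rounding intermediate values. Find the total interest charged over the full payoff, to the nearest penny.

£625.81

Monthly rate r = 11.5%/12 = 0.958333% = 0.00958333.
Payoff takes n = ⌈−ln(1 − rB₀/P)/ln(1+r)⌉ = ⌈19.781⌉ = 20 payments; the last is £265.81.
Total paid = 19·£340.00 + £265.81 = £6,725.81.
Total interest = total paid − principal = £6,725.81 − £6,100.00 = £625.81.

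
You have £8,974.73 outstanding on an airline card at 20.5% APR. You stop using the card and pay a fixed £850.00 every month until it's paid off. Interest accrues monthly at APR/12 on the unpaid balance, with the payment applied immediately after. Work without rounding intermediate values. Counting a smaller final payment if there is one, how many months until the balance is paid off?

12 months

Monthly rate r = 20.5%/12 = 1.70833% = 0.0170833.
Recurrence: B ← B·(1+r) − £850.00.
Month 1: interest £153.32; balance after payment £8,278.05.
Month 2: interest £141.42; balance after payment £7,569.46.
Closed form: n = −ln(1 − rB₀/P)/ln(1+r) = −ln(0.81963)/ln(1.01708) ≈ 11.743, so the balance reaches zero during payment 12.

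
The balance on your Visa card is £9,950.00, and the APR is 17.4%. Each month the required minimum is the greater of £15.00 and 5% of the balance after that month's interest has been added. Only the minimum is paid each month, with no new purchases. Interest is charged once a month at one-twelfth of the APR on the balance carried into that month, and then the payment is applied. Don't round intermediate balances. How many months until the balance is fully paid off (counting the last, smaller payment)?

119 months

Monthly rate r = 17.4%/12 = 1.45% = 0.0145.
While 5% of the post-interest balance exceeds £15.00, each month B ← (B·(1+r))·(1 − 0.05), i.e. B shrinks by the factor (1+r)·0.95 = 0.96377.
This holds for months 1–96. Entering month 97 the balance is £288.06; 5% of the post-interest balance is now below £15.00, so the flat £15.00 minimum applies from here.
From month 97 a fixed £15.00 at rate r clears £288.06 in 23 more payments. Total: 96 + 23 = 119 months.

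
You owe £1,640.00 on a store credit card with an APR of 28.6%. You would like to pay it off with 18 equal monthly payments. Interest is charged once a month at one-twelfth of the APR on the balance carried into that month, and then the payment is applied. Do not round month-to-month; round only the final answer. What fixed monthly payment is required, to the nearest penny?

£113.11

Monthly rate r = 28.6%/12 = 2.38333% = 0.0238333.
Level-payment amortization: P = B₀·r / (1 − (1+r)^(−n)) = 1640.00·0.0238333 / (1 − 1.02383^(−18)).
Denominator 1 − (1+r)^(−18) = 0.345554884.
P = 39.0867 / 0.345554884 ≈ 113.11.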